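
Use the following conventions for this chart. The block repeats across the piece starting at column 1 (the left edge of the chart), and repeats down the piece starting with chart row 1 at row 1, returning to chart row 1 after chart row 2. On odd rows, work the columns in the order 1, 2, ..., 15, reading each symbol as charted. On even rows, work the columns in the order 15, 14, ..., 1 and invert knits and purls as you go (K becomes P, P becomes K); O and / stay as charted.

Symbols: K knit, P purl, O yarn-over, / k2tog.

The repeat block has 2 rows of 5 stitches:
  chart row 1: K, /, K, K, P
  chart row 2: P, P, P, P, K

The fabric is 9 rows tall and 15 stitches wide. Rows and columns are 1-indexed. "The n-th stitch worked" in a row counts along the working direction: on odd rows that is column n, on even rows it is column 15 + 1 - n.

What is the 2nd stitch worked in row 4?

Row 4 uses chart row ((4-1) mod 2)+1 = 2. Row 4 is even, so WS.
Chart row 2 tiled across columns 1-15: P P P P K P P P P K P P P P K
WS: work from column 15 back to column 1 (reverse the tiled row), swapping K<->P (O and / unchanged).
Row 4 as worked: P K K K K P K K K K P K K K K
Stitch 2 in working order -> K

Stitch:
K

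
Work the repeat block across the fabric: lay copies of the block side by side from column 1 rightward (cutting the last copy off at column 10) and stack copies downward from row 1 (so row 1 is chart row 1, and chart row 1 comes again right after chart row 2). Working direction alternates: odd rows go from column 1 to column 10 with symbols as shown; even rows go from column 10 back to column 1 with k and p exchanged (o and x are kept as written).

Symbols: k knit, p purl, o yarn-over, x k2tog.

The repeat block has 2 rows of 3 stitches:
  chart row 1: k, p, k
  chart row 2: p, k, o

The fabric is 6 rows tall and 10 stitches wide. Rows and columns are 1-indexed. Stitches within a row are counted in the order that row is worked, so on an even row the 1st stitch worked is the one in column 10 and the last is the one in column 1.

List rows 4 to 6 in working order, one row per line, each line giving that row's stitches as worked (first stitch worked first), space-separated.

Row 4: chart row 2, WS - tiled (columns 1-10): p k o p k o p k o p; work from column 10 back to 1 with k<->p swapped.
Row 5: chart row 1, RS - tile across columns 1-10 and work as-is.
Row 6: chart row 2, WS - tiled (columns 1-10): p k o p k o p k o p; work from column 10 back to 1 with k<->p swapped.

== ROWS AS WORKED ==
k o p k o p k o p k
k p k k p k k p k k
k o p k o p k o p k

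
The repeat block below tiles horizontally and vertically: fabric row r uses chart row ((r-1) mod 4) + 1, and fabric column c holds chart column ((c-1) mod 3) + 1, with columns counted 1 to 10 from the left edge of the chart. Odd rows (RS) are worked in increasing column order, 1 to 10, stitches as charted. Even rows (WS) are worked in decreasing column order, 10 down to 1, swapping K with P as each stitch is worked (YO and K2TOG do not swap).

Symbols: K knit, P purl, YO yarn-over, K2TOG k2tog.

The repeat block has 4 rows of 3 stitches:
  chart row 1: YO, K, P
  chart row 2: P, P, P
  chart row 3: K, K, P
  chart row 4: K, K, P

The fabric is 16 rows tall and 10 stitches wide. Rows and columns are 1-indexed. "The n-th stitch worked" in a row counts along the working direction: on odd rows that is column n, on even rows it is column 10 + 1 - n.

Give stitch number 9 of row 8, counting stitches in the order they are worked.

Stitch:
P

Derivation:
Row 8: (8-1) mod 4 = 3, so use chart row 4. Even row -> WS.
Chart row 4 tiled across columns 1-10: K K P K K P K K P K
WS row: flip the tiled sequence (start at column 10) and apply K<->P; YO and K2TOG stay.
Row 8 as worked: P K P P K P P K P P
Stitch 9 in working order -> P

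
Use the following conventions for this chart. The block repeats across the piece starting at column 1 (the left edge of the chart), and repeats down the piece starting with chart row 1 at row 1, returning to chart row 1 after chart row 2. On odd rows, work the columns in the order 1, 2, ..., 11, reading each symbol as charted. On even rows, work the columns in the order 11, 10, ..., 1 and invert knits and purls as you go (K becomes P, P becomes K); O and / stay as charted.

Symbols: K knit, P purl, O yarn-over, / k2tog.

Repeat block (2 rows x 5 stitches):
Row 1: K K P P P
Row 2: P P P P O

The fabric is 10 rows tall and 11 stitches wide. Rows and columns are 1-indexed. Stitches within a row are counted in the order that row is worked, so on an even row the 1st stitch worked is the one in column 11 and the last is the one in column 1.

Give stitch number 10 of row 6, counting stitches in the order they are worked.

Row 6: (6-1) mod 2 = 1, so use chart row 2. Even row -> WS.
Chart row 2 tiled across columns 1-11: P P P P O P P P P O P
WS: work from column 11 back to column 1 (reverse the tiled row), swapping K<->P (O and / unchanged).
Row 6 as worked: K O K K K K O K K K K
The 10th stitch worked is K.

Result:
K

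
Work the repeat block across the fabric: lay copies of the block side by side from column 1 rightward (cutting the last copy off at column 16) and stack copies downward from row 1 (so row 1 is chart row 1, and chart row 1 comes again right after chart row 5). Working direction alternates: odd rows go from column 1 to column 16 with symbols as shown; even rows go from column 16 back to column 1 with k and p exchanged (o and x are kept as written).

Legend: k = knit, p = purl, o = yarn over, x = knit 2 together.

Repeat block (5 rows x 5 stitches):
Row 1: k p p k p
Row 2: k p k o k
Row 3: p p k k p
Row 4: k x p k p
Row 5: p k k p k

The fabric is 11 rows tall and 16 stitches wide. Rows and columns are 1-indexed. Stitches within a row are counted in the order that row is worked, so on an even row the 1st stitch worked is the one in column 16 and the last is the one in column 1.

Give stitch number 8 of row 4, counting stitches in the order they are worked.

Result:
p

Derivation:
Row 4: (4-1) mod 5 = 3, so use chart row 4. Even row -> WS.
Chart row 4 tiled across columns 1-16: k x p k p k x p k p k x p k p k
WS row: flip the tiled sequence (start at column 16) and apply k<->p; o and x stay.
Row 4 as worked: p k p k x p k p k x p k p k x p
Counting 8 along the worked row gives p.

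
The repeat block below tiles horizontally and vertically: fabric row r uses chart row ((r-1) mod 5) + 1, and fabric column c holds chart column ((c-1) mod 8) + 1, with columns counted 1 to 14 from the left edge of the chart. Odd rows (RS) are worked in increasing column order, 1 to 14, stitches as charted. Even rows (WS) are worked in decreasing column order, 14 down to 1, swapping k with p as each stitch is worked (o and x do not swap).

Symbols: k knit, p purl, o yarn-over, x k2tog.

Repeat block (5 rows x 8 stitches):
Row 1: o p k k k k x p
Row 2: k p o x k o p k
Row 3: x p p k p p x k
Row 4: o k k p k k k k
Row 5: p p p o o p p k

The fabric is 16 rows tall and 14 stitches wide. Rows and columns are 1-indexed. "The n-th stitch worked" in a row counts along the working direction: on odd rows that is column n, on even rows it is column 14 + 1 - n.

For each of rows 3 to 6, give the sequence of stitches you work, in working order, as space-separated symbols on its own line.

Result:
x p p k p p x k x p p k p p
p p k p p o p p p p k p p o
p p p o o p p k p p p o o p
p p p p k o k x p p p p k o

Derivation:
Row 3: chart row 3, RS - tile across columns 1-14 and work as-is.
Row 4: chart row 4, WS - tiled (columns 1-14): o k k p k k k k o k k p k k; work from column 14 back to 1 with k<->p swapped.
Row 5: chart row 5, RS - tile across columns 1-14 and work as-is.
Row 6: chart row 1, WS - tiled (columns 1-14): o p k k k k x p o p k k k k; work from column 14 back to 1 with k<->p swapped.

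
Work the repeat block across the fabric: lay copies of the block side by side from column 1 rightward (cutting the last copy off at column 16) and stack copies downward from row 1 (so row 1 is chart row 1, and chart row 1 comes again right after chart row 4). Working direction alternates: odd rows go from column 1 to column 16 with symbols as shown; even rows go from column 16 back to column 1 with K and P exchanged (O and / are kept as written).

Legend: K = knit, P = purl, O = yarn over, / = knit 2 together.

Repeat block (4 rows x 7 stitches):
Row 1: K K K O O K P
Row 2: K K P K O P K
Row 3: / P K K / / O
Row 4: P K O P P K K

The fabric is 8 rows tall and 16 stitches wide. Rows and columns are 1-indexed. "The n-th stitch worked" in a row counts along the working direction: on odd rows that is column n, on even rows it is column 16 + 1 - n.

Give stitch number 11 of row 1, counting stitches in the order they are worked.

Row 1: (1-1) mod 4 = 0, so use chart row 1. Odd row -> RS.
Chart row 1 tiled across columns 1-16: K K K O O K P K K K O O K P K K
Right side: take the tiled row as-is (worked left to right from column 1).
The 11th stitch worked is O.

Stitch:
O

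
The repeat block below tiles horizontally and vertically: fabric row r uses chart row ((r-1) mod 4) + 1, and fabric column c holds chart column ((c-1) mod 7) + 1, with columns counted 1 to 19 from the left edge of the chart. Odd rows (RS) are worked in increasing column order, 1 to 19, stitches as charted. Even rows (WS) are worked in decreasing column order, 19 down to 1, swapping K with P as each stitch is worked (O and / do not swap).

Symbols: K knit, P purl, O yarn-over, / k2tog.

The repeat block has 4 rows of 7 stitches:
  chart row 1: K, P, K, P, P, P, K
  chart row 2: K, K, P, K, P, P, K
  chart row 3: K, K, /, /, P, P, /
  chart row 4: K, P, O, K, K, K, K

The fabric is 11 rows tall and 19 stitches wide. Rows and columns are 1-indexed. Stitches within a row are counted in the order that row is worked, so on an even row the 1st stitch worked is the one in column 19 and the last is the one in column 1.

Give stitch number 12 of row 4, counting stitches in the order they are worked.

Row 4 uses chart row ((4-1) mod 4)+1 = 4. Row 4 is even, so WS.
Chart row 4 tiled across columns 1-19: K P O K K K K K P O K K K K K P O K K
WS row: flip the tiled sequence (start at column 19) and apply K<->P; O and / stay.
Row 4 as worked: P P O K P P P P P O K P P P P P O K P
Stitch 12 in working order -> P

== STITCH ==
P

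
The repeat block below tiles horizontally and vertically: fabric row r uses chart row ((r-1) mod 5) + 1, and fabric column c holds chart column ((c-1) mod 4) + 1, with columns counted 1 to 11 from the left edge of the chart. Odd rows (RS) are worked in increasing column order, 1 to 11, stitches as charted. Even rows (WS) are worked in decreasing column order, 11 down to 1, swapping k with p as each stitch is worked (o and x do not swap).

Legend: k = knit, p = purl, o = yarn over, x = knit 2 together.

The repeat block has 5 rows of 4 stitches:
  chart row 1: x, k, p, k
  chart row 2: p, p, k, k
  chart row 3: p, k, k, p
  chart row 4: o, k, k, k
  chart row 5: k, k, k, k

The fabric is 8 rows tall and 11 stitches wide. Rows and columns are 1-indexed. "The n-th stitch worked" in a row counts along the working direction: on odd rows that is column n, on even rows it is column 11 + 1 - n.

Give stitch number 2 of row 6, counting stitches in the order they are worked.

Row 6: (6-1) mod 5 = 0, so use chart row 1. Even row -> WS.
Chart row 1 tiled across columns 1-11: x k p k x k p k x k p
Wrong side: read the tiled row from column 11 down to 1 and exchange k with p (leave o, x).
Row 6 as worked: k p x p k p x p k p x
The 2nd stitch worked is p.

== STITCH ==
p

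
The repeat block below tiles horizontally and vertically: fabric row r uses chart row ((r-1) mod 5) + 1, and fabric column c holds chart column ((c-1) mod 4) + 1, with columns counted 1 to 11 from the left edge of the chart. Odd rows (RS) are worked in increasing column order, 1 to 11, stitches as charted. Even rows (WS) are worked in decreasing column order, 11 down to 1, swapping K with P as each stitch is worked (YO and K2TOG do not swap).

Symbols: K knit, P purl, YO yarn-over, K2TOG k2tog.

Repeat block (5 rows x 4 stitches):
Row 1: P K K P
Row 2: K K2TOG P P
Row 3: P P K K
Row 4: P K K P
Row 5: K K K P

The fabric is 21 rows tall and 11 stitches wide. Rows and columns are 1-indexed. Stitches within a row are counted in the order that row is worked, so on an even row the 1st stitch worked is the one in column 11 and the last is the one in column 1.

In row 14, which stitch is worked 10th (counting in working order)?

Stitch:
P

Derivation:
Row 14: (14-1) mod 5 = 3, so use chart row 4. Even row -> WS.
Chart row 4 tiled across columns 1-11: P K K P P K K P P K K
WS row: flip the tiled sequence (start at column 11) and apply K<->P; YO and K2TOG stay.
Row 14 as worked: P P K K P P K K P P K
The 10th stitch worked is P.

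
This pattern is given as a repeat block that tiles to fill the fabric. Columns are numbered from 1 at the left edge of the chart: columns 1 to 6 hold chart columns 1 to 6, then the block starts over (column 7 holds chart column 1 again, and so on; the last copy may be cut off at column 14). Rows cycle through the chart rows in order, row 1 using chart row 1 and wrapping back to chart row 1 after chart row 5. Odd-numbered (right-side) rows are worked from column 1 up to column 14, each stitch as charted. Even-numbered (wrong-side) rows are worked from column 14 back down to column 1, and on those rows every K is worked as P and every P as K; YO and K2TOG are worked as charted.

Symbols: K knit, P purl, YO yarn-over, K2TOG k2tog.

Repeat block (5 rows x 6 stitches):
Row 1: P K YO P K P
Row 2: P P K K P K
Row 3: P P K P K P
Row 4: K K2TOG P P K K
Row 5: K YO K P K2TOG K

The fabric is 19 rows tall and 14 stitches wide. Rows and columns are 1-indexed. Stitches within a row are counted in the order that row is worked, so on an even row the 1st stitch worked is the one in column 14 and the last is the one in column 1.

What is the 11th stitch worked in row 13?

Stitch:
K

Derivation:
For row 13: chart row = ((13-1) mod 5) + 1 = 3; this is a RS (odd) row.
Chart row 3 tiled across columns 1-14: P P K P K P P P K P K P P P
Right side: take the tiled row as-is (worked left to right from column 1).
Stitch 11 in working order -> K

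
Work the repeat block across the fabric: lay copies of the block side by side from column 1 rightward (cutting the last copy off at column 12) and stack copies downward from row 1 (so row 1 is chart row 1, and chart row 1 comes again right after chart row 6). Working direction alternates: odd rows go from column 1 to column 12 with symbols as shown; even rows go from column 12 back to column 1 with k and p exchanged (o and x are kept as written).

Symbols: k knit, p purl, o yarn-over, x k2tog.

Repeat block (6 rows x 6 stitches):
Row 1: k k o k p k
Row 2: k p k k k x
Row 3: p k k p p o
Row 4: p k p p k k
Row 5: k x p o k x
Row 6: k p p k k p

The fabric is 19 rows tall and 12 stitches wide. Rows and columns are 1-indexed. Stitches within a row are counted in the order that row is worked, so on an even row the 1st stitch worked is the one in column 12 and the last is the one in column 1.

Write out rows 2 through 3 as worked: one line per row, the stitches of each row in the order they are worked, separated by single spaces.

Rows as worked:
x p p p k p x p p p k p
p k k p p o p k k p p o

Derivation:
Row 2: chart row 2, WS - tiled (columns 1-12): k p k k k x k p k k k x; work from column 12 back to 1 with k<->p swapped.
Row 3: chart row 3, RS - tile across columns 1-12 and work as-is.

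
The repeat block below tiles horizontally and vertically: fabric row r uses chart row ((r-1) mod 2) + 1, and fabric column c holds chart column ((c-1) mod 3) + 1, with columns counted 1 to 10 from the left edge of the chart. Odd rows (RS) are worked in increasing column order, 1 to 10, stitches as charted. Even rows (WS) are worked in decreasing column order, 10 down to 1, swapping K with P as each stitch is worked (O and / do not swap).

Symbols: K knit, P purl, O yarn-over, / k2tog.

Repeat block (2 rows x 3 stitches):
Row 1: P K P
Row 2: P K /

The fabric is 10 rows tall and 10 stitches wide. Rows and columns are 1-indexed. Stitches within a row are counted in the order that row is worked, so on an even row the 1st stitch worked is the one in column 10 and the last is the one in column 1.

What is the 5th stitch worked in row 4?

For row 4: chart row = ((4-1) mod 2) + 1 = 2; this is a WS (even) row.
Chart row 2 tiled across columns 1-10: P K / P K / P K / P
WS row: flip the tiled sequence (start at column 10) and apply K<->P; O and / stay.
Row 4 as worked: K / P K / P K / P K
Stitch 5 in working order -> /

Stitch:
/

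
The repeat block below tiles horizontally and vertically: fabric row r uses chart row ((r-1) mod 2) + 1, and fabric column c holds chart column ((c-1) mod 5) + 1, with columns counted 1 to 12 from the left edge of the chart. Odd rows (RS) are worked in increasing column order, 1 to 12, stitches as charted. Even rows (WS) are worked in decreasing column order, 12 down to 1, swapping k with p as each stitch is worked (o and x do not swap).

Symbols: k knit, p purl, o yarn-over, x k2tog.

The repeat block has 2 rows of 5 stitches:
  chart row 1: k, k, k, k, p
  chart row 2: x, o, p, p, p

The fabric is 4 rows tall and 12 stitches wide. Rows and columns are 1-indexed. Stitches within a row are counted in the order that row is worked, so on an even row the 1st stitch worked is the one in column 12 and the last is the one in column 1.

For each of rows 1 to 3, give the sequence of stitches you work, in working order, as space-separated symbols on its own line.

Row 1: chart row 1, RS - tile across columns 1-12 and work as-is.
Row 2: chart row 2, WS - tiled (columns 1-12): x o p p p x o p p p x o; work from column 12 back to 1 with k<->p swapped.
Row 3: chart row 1, RS - tile across columns 1-12 and work as-is.

Rows as worked:
k k k k p k k k k p k k
o x k k k o x k k k o x
k k k k p k k k k p k k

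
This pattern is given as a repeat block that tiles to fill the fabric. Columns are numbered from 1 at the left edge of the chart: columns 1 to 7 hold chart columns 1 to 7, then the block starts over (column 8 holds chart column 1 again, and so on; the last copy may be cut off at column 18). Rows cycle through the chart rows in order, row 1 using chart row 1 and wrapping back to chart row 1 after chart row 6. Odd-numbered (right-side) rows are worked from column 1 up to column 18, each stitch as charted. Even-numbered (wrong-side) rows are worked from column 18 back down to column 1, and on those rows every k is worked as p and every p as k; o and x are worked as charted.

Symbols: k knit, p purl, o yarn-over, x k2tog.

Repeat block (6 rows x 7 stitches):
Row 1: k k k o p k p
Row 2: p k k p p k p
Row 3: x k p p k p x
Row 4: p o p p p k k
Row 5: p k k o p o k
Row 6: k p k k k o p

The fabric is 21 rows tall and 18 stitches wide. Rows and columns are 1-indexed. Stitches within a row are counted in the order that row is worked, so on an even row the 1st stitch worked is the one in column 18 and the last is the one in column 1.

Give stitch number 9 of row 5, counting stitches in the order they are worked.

== STITCH ==
k

Derivation:
Row 5 uses chart row ((5-1) mod 6)+1 = 5. Row 5 is odd, so RS.
Chart row 5 tiled across columns 1-18: p k k o p o k p k k o p o k p k k o
Right side: take the tiled row as-is (worked left to right from column 1).
Stitch 9 in working order -> k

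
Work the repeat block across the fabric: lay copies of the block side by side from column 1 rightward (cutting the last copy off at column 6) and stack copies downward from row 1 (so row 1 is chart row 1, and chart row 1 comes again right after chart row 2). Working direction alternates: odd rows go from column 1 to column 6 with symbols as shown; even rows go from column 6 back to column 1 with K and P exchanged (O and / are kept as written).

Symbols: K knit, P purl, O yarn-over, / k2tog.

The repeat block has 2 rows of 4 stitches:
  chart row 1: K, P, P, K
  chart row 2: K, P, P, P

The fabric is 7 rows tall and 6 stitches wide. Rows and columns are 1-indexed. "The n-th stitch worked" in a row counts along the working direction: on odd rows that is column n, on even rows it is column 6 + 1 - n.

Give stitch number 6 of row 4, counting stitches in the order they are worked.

Stitch:
P

Derivation:
For row 4: chart row = ((4-1) mod 2) + 1 = 2; this is a WS (even) row.
Chart row 2 tiled across columns 1-6: K P P P K P
Wrong side: read the tiled row from column 6 down to 1 and exchange K with P (leave O, /).
Row 4 as worked: K P K K K P
Stitch 6 in working order -> P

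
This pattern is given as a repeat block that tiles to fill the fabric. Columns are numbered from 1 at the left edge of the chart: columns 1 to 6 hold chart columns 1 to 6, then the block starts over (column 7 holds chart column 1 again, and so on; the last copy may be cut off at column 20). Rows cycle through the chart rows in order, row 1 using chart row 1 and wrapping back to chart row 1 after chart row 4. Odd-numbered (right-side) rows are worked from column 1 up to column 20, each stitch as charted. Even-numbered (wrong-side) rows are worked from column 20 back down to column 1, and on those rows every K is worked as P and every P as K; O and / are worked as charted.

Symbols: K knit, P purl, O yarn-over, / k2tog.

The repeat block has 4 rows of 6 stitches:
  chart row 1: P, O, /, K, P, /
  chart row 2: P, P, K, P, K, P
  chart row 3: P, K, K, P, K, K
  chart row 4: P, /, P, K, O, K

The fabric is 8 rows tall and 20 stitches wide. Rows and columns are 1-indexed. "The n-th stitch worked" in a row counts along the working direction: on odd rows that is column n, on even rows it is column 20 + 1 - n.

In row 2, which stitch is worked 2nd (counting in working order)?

Stitch:
K

Derivation:
Row 2 uses chart row ((2-1) mod 4)+1 = 2. Row 2 is even, so WS.
Chart row 2 tiled across columns 1-20: P P K P K P P P K P K P P P K P K P P P
WS: work from column 20 back to column 1 (reverse the tiled row), swapping K<->P (O and / unchanged).
Row 2 as worked: K K K P K P K K K P K P K K K P K P K K
The 2nd stitch worked is K.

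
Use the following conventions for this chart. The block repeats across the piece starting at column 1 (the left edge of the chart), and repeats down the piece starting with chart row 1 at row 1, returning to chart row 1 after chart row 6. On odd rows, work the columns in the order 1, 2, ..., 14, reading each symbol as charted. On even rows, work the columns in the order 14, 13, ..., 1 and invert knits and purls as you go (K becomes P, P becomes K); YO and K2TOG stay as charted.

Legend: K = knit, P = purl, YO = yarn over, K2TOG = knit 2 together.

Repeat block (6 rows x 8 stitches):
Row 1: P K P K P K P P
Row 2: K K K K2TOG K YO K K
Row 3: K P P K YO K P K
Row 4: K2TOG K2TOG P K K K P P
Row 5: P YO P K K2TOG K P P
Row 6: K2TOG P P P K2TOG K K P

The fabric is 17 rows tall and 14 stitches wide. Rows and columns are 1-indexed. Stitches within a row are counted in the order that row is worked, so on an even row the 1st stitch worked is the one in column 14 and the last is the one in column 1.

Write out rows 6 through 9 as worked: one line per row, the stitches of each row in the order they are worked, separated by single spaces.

Row 6: chart row 6, WS - tiled (columns 1-14): K2TOG P P P K2TOG K K P K2TOG P P P K2TOG K; work from column 14 back to 1 with K<->P swapped.
Row 7: chart row 1, RS - tile across columns 1-14 and work as-is.
Row 8: chart row 2, WS - tiled (columns 1-14): K K K K2TOG K YO K K K K K K2TOG K YO; work from column 14 back to 1 with K<->P swapped.
Row 9: chart row 3, RS - tile across columns 1-14 and work as-is.

Rows as worked:
P K2TOG K K K K2TOG K P P K2TOG K K K K2TOG
P K P K P K P P P K P K P K
YO P K2TOG P P P P P YO P K2TOG P P P
K P P K YO K P K K P P K YO K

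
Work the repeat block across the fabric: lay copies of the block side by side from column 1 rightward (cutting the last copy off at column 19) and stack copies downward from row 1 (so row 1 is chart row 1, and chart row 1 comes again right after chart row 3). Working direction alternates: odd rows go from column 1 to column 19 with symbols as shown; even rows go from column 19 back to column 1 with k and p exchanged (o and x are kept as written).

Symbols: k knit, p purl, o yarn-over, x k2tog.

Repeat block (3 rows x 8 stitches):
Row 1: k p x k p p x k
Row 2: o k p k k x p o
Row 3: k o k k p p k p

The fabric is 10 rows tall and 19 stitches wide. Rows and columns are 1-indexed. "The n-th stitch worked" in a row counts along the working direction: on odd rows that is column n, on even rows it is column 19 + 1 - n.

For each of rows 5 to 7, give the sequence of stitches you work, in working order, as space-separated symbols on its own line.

Row 5: chart row 2, RS - tile across columns 1-19 and work as-is.
Row 6: chart row 3, WS - tiled (columns 1-19): k o k k p p k p k o k k p p k p k o k; work from column 19 back to 1 with k<->p swapped.
Row 7: chart row 1, RS - tile across columns 1-19 and work as-is.

== ROWS AS WORKED ==
o k p k k x p o o k p k k x p o o k p
p o p k p k k p p o p k p k k p p o p
k p x k p p x k k p x k p p x k k p x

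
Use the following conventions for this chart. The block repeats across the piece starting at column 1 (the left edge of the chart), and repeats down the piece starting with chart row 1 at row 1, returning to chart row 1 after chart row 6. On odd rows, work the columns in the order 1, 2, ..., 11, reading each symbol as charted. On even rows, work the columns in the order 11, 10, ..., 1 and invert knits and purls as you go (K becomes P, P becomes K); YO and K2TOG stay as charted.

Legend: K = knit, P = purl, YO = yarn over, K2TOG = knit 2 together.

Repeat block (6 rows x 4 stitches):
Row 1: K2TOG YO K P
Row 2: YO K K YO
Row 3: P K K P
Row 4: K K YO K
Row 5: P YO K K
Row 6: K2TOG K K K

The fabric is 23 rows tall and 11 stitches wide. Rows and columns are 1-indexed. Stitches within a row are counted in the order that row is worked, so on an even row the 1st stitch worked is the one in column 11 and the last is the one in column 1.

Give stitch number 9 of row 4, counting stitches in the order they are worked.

Result:
YO

Derivation:
Row 4: (4-1) mod 6 = 3, so use chart row 4. Even row -> WS.
Chart row 4 tiled across columns 1-11: K K YO K K K YO K K K YO
Wrong side: read the tiled row from column 11 down to 1 and exchange K with P (leave YO, K2TOG).
Row 4 as worked: YO P P P YO P P P YO P P
The 9th stitch worked is YO.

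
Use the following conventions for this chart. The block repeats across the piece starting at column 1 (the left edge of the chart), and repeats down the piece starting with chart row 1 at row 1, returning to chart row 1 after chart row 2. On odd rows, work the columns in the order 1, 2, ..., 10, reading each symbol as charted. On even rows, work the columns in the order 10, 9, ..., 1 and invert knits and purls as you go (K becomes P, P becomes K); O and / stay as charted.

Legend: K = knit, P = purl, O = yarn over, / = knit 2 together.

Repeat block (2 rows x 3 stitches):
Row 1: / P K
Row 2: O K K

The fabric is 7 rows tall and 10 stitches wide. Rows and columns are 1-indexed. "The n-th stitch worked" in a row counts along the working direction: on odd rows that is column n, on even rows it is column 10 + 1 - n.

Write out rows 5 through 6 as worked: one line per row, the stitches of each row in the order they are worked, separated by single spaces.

Result:
/ P K / P K / P K /
O P P O P P O P P O

Derivation:
Row 5: chart row 1, RS - tile across columns 1-10 and work as-is.
Row 6: chart row 2, WS - tiled (columns 1-10): O K K O K K O K K O; work from column 10 back to 1 with K<->P swapped.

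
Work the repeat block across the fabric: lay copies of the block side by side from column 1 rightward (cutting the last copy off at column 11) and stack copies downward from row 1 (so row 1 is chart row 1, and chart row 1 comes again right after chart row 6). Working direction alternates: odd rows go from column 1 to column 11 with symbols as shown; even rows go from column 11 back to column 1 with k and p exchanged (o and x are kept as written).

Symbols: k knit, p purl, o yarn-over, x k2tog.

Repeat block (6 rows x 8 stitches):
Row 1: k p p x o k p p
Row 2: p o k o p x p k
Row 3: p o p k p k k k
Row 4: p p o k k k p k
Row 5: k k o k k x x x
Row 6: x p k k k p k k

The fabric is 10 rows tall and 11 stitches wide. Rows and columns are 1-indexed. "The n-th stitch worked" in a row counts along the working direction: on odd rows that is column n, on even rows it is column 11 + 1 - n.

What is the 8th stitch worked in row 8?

Row 8 uses chart row ((8-1) mod 6)+1 = 2. Row 8 is even, so WS.
Chart row 2 tiled across columns 1-11: p o k o p x p k p o k
WS: work from column 11 back to column 1 (reverse the tiled row), swapping k<->p (o and x unchanged).
Row 8 as worked: p o k p k x k o p o k
The 8th stitch worked is o.

Stitch:
o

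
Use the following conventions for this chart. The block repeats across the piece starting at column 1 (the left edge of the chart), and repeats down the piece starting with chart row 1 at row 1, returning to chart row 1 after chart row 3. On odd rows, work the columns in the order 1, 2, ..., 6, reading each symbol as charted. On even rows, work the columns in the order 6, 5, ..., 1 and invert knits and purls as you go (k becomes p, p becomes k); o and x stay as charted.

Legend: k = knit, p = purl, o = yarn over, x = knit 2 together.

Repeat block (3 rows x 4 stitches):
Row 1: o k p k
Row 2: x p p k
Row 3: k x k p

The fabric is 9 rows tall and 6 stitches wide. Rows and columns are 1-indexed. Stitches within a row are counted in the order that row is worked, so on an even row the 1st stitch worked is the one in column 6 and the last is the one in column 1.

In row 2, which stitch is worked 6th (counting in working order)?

Row 2: (2-1) mod 3 = 1, so use chart row 2. Even row -> WS.
Chart row 2 tiled across columns 1-6: x p p k x p
WS: work from column 6 back to column 1 (reverse the tiled row), swapping k<->p (o and x unchanged).
Row 2 as worked: k x p k k x
Counting 6 along the worked row gives x.

== STITCH ==
x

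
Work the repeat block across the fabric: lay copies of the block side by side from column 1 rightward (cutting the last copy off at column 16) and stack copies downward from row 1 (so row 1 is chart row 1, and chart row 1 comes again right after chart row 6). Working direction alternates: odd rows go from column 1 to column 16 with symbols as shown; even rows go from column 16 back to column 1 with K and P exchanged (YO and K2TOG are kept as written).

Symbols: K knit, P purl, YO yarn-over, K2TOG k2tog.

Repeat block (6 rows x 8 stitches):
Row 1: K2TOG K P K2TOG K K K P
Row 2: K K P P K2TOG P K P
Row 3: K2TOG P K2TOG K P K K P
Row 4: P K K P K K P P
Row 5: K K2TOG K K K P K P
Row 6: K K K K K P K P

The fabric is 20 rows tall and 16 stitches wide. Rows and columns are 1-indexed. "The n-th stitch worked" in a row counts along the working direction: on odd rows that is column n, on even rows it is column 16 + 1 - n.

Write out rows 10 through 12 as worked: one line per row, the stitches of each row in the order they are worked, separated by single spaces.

Row 10: chart row 4, WS - tiled (columns 1-16): P K K P K K P P P K K P K K P P; work from column 16 back to 1 with K<->P swapped.
Row 11: chart row 5, RS - tile across columns 1-16 and work as-is.
Row 12: chart row 6, WS - tiled (columns 1-16): K K K K K P K P K K K K K P K P; work from column 16 back to 1 with K<->P swapped.

Rows as worked:
K K P P K P P K K K P P K P P K
K K2TOG K K K P K P K K2TOG K K K P K P
K P K P P P P P K P K P P P P P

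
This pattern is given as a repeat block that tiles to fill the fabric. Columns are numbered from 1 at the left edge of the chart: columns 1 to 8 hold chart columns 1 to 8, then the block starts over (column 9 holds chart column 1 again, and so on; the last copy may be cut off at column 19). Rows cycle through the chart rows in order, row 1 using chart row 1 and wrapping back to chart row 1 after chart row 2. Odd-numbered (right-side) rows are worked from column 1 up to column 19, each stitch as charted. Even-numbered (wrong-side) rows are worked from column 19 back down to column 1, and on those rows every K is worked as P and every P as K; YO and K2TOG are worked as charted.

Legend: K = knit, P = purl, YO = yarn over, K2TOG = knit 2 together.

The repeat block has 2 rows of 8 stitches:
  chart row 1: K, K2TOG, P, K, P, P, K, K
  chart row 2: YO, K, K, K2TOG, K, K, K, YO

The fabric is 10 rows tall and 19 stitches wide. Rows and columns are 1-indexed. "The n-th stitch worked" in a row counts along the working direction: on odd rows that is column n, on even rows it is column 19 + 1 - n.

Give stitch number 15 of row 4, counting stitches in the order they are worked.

Stitch:
P

Derivation:
For row 4: chart row = ((4-1) mod 2) + 1 = 2; this is a WS (even) row.
Chart row 2 tiled across columns 1-19: YO K K K2TOG K K K YO YO K K K2TOG K K K YO YO K K
Wrong side: read the tiled row from column 19 down to 1 and exchange K with P (leave YO, K2TOG).
Row 4 as worked: P P YO YO P P P K2TOG P P YO YO P P P K2TOG P P YO
Counting 15 along the worked row gives P.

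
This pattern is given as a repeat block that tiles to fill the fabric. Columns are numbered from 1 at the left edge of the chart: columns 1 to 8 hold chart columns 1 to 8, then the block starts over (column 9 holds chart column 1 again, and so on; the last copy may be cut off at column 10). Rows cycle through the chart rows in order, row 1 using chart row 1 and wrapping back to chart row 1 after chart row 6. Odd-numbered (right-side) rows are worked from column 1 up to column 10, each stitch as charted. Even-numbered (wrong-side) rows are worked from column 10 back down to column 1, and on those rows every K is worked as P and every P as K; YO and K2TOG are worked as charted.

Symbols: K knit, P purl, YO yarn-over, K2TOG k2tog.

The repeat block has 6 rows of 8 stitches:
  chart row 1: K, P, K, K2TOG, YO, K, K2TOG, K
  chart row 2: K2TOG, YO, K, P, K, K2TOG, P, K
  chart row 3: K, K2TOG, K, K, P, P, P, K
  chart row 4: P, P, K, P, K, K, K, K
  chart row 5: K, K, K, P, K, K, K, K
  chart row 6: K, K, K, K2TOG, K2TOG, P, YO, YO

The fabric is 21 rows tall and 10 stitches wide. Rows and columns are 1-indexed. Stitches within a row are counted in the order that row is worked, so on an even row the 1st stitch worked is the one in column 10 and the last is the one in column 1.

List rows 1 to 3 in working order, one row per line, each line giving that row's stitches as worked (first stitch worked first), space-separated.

== ROWS AS WORKED ==
K P K K2TOG YO K K2TOG K K P
YO K2TOG P K K2TOG P K P YO K2TOG
K K2TOG K K P P P K K K2TOG

Derivation:
Row 1: chart row 1, RS - tile across columns 1-10 and work as-is.
Row 2: chart row 2, WS - tiled (columns 1-10): K2TOG YO K P K K2TOG P K K2TOG YO; work from column 10 back to 1 with K<->P swapped.
Row 3: chart row 3, RS - tile across columns 1-10 and work as-is.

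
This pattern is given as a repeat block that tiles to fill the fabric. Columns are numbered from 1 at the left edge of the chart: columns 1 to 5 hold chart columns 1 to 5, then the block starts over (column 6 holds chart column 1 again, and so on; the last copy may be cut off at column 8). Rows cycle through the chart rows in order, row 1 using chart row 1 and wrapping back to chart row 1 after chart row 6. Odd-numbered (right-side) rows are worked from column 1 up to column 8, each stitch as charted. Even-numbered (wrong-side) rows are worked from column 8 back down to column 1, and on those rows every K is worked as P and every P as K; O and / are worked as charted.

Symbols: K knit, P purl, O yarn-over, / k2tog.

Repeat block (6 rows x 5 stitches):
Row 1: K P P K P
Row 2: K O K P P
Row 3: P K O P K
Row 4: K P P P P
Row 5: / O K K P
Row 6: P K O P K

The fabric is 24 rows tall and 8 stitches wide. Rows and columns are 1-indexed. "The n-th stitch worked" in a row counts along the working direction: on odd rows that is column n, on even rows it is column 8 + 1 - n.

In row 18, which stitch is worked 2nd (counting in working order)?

Stitch:
P

Derivation:
For row 18: chart row = ((18-1) mod 6) + 1 = 6; this is a WS (even) row.
Chart row 6 tiled across columns 1-8: P K O P K P K O
WS row: flip the tiled sequence (start at column 8) and apply K<->P; O and / stay.
Row 18 as worked: O P K P K O P K
The 2nd stitch worked is P.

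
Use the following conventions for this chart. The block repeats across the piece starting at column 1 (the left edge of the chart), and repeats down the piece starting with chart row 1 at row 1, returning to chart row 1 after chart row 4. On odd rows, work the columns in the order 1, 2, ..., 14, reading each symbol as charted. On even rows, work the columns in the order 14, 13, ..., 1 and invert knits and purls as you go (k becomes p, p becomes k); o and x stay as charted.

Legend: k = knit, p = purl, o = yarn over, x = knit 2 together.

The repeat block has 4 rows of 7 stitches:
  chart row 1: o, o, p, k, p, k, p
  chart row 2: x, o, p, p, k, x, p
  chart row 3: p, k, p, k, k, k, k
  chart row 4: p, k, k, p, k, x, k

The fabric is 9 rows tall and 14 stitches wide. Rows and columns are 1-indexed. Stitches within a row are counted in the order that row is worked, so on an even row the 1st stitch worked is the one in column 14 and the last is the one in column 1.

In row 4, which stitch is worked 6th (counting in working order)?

== STITCH ==
p

Derivation:
Row 4: (4-1) mod 4 = 3, so use chart row 4. Even row -> WS.
Chart row 4 tiled across columns 1-14: p k k p k x k p k k p k x k
WS row: flip the tiled sequence (start at column 14) and apply k<->p; o and x stay.
Row 4 as worked: p x p k p p k p x p k p p k
The 6th stitch worked is p.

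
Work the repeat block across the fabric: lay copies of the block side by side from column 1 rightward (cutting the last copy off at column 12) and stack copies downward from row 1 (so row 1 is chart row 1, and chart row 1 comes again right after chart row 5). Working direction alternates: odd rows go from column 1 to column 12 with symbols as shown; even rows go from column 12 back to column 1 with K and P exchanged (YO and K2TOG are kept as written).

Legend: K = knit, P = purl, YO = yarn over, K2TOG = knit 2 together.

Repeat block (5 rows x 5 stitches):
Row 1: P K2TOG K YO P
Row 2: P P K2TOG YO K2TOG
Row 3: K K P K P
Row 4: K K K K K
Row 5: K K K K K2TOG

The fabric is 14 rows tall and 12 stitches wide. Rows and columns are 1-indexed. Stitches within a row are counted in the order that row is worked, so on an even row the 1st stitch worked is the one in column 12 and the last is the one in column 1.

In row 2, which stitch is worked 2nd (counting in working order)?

== STITCH ==
K

Derivation:
Row 2: (2-1) mod 5 = 1, so use chart row 2. Even row -> WS.
Chart row 2 tiled across columns 1-12: P P K2TOG YO K2TOG P P K2TOG YO K2TOG P P
WS row: flip the tiled sequence (start at column 12) and apply K<->P; YO and K2TOG stay.
Row 2 as worked: K K K2TOG YO K2TOG K K K2TOG YO K2TOG K K
Counting 2 along the worked row gives K.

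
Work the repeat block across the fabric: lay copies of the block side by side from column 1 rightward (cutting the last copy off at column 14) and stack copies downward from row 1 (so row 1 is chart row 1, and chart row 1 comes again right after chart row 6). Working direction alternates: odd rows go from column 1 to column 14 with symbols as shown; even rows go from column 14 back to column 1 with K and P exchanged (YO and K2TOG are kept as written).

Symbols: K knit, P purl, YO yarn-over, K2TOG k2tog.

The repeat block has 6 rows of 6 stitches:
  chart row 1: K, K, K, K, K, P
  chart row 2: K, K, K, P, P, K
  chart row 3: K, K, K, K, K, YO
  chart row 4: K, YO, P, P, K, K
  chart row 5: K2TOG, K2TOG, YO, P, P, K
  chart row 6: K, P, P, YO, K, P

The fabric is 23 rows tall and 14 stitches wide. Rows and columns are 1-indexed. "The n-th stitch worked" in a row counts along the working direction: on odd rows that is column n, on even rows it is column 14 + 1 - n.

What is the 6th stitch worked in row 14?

Row 14 uses chart row ((14-1) mod 6)+1 = 2. Row 14 is even, so WS.
Chart row 2 tiled across columns 1-14: K K K P P K K K K P P K K K
Wrong side: read the tiled row from column 14 down to 1 and exchange K with P (leave YO, K2TOG).
Row 14 as worked: P P P K K P P P P K K P P P
Stitch 6 in working order -> P

Result:
P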